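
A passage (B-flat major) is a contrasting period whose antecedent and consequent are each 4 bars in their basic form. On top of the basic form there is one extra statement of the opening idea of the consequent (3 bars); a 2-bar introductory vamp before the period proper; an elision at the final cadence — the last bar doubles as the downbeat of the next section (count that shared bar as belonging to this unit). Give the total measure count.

Basic contrasting period: 4 + 4 = 8 bars.
8 (basic form) + 3 (extra statement) + 2 (introduction) = 13.
The elision shares a bar with the next section but does not change this unit's count.

13 measures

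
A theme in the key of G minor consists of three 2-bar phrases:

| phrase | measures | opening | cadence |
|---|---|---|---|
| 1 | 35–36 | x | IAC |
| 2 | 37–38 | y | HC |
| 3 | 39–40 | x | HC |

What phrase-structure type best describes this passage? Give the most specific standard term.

phrase group

The final phrase closes with a half cadence, which is not stronger than the preceding half cadence; the 3 phrases lack an overall antecedent–consequent design and so form a phrase group.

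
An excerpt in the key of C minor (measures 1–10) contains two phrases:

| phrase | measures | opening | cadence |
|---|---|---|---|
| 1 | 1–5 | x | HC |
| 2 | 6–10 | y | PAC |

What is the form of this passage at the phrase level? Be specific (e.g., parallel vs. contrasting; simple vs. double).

contrasting period

Phrase 1 ends with a half cadence (weaker) and phrase 2 with a perfect authentic cadence (stronger): antecedent + consequent = a period.
The two phrases open with different material (x / y), so the period is contrasting.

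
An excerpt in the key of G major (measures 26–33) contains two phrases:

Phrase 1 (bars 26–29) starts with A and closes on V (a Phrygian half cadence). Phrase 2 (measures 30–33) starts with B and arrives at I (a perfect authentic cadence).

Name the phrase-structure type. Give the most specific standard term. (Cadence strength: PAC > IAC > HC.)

contrasting period

Phrase 1 ends with a Phrygian half cadence (weaker) and phrase 2 with a perfect authentic cadence (stronger): antecedent + consequent = a period.
The two phrases open with different material (A / B), so the period is contrasting.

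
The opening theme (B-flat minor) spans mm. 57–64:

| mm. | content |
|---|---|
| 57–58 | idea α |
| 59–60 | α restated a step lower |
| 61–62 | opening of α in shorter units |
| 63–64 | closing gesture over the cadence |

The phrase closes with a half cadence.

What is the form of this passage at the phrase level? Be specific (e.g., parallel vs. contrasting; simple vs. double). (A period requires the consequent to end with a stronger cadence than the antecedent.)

sentence

Basic idea (mm. 57–58) + its repetition (mm. 59–60) form the presentation; fragmentation and cadence (mm. 61–64) form the continuation — the 8-bar whole is a sentence.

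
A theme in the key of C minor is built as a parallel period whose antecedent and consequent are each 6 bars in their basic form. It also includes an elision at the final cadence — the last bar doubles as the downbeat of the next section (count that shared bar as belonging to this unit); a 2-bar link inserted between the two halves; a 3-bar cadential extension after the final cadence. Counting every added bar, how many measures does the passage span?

17 measures

Basic parallel period: 6 + 6 = 12 bars.
12 (basic form) + 2 (link) + 3 (cadential extension) = 17.
The elision shares a bar with the next section but does not change this unit's count.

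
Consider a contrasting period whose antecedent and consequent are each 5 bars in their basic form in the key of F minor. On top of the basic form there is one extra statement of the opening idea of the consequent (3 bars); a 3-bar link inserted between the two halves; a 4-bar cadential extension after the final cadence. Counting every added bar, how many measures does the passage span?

20 measures

Basic contrasting period: 5 + 5 = 10 bars.
10 (basic form) + 3 (extra statement) + 3 (link) + 4 (cadential extension) = 20.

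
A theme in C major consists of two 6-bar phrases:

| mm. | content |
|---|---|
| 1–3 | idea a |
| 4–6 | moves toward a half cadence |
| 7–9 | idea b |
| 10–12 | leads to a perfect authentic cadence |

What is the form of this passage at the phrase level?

Phrase 1 ends with a half cadence (weaker) and phrase 2 with a perfect authentic cadence (stronger): antecedent + consequent = a period.
The two phrases open with different material (a / b), so the period is contrasting.

contrasting period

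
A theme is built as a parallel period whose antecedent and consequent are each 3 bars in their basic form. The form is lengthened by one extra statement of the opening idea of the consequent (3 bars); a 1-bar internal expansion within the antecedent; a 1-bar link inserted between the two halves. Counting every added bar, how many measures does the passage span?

Basic parallel period: 3 + 3 = 6 bars.
6 (basic form) + 3 (extra statement) + 1 (internal expansion) + 1 (link) = 11.

11 measures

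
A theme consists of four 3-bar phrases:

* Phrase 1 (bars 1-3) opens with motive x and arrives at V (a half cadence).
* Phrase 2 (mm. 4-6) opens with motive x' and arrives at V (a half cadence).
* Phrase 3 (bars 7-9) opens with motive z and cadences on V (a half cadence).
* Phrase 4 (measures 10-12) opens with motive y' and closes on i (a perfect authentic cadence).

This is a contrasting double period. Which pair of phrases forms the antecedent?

In a double period the first pair of phrases (ending half cadence) is the large antecedent and the second pair (ending perfect authentic cadence) is the large consequent; the antecedent is phrases 1 and 2.

phrases 1 and 2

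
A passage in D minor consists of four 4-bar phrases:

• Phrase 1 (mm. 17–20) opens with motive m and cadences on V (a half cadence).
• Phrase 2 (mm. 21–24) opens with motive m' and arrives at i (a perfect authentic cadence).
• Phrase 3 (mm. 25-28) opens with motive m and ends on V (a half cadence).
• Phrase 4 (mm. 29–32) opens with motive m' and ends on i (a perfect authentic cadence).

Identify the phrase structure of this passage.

The cadence pattern HC–PAC–HC–PAC is weak–strong twice, and phrases 3–4 restate phrases 1–2: a period heard twice, not a double period (which would end weakly at phrase 2).

repeated period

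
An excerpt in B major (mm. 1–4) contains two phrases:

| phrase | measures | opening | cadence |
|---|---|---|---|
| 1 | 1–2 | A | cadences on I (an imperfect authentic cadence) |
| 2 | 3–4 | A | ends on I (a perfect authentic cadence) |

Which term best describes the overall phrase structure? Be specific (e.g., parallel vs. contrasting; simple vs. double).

parallel period

Phrase 1 ends with an imperfect authentic cadence (weaker) and phrase 2 with a perfect authentic cadence (stronger): antecedent + consequent = a period.
The two phrases open with the same material (A / A), so the period is parallel.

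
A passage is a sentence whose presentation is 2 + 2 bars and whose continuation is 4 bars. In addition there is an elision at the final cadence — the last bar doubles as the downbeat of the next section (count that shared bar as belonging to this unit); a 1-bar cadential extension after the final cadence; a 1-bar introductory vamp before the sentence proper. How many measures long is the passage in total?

10 measures

Basic sentence: 2 + 2 + 4 = 8 bars.
8 (basic form) + 1 (cadential extension) + 1 (introduction) = 10.
The elision shares a bar with the next section but does not change this unit's count.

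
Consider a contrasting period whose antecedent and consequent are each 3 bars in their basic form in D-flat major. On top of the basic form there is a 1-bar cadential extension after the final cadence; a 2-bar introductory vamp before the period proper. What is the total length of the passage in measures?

Basic contrasting period: 3 + 3 = 6 bars.
6 (basic form) + 1 (cadential extension) + 2 (introduction) = 9.

9 measures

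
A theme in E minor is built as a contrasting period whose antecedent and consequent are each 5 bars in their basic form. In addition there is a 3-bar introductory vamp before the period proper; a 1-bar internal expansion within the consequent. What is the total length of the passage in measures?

Basic contrasting period: 5 + 5 = 10 bars.
10 (basic form) + 3 (introduction) + 1 (internal expansion) = 14.

14 measures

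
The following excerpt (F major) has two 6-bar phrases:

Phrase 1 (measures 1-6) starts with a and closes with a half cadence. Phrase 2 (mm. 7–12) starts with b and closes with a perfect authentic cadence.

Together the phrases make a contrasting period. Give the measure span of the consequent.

The phrase ending with the weaker cadence (half cadence) is the antecedent; the one ending more conclusively (perfect authentic cadence) is the consequent. The consequent is measures 7–12.

measures 7–12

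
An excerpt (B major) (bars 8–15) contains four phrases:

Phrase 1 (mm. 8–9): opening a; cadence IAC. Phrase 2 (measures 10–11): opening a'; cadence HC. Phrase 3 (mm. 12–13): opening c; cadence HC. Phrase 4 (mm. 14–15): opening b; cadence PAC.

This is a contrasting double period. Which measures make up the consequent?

measures 12–15

In a double period the first pair of phrases (ending half cadence) is the large antecedent and the second pair (ending perfect authentic cadence) is the large consequent; the consequent is measures 12–15.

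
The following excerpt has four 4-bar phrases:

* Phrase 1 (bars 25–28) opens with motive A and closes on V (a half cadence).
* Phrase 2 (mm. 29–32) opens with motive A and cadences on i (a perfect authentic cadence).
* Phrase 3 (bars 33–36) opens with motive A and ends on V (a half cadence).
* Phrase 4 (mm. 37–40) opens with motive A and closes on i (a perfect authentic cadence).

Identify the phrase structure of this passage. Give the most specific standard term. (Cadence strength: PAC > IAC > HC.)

repeated period

The cadence pattern HC–PAC–HC–PAC is weak–strong twice, and phrases 3–4 restate phrases 1–2: a period heard twice, not a double period (which would end weakly at phrase 2).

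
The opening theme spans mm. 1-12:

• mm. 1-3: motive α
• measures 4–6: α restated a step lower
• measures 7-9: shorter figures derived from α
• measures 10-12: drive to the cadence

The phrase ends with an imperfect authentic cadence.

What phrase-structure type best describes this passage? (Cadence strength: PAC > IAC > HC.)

Basic idea (mm. 1–3) + its repetition (bars 4-6) form the presentation; fragmentation and cadence (bars 7–12) form the continuation — the 12-bar whole is a sentence.

sentence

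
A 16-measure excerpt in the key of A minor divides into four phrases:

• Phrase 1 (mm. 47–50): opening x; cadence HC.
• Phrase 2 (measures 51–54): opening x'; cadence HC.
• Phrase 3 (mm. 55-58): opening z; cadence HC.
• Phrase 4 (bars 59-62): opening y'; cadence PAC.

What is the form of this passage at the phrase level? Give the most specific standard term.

contrasting double period

Four phrases in two halves: the first half (bars 47-54) ends with a half cadence, the second (mm. 55-62) with a perfect authentic cadence — a large antecedent–consequent pair, i.e. a double period.
Phrase 3 begins with different material from phrase 1, making it contrasting.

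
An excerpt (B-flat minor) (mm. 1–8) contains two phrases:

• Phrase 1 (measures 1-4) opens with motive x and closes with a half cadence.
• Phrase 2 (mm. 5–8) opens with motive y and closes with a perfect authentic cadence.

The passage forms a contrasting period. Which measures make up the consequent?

The phrase ending with the weaker cadence (half cadence) is the antecedent; the one ending more conclusively (perfect authentic cadence) is the consequent. The consequent is measures 5–8.

measures 5–8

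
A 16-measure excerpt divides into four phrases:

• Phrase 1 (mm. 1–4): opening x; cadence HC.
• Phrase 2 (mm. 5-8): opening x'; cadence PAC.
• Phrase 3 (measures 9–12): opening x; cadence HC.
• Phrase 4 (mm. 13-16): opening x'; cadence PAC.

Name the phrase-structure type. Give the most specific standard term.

repeated period

The cadence pattern HC–PAC–HC–PAC is weak–strong twice, and phrases 3–4 restate phrases 1–2: a period heard twice, not a double period (which would end weakly at phrase 2).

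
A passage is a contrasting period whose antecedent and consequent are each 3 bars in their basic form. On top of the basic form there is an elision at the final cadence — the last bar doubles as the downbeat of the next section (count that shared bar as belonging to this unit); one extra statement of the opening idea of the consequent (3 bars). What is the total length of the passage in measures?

Basic contrasting period: 3 + 3 = 6 bars.
6 (basic form) + 3 (extra statement) = 9.
The elision shares a bar with the next section but does not change this unit's count.

9 measures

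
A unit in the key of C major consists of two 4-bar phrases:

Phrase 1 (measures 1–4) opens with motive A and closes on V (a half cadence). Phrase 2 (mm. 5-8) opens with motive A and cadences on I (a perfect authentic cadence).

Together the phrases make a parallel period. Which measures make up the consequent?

The phrase ending with the weaker cadence (half cadence) is the antecedent; the one ending more conclusively (perfect authentic cadence) is the consequent. The consequent is measures 5–8.

measures 5–8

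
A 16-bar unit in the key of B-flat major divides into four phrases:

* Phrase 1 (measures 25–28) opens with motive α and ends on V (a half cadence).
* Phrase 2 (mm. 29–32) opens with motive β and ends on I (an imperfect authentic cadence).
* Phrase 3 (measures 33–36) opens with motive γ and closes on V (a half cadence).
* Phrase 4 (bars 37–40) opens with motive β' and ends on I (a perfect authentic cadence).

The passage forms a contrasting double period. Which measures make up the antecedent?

measures 25–32

In a double period the first pair of phrases (ending imperfect authentic cadence) is the large antecedent and the second pair (ending perfect authentic cadence) is the large consequent; the antecedent is measures 25–32.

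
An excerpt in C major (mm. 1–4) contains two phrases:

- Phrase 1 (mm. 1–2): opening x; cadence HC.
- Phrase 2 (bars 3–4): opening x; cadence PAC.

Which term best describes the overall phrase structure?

Phrase 1 ends with a half cadence (weaker) and phrase 2 with a perfect authentic cadence (stronger): antecedent + consequent = a period.
The two phrases open with the same material (x / x), so the period is parallel.

parallel period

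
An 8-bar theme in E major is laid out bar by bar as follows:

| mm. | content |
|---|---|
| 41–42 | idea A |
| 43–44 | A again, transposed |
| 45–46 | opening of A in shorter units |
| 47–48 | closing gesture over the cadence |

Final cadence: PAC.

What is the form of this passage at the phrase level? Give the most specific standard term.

Basic idea (mm. 41–42) + its repetition (measures 43-44) form the presentation; fragmentation and cadence (bars 45–48) form the continuation — the 8-bar whole is a sentence.

sentence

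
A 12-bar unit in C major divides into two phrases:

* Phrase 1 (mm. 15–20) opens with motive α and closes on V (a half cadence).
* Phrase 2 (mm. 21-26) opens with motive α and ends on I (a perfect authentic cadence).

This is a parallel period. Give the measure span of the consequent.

measures 21–26

The phrase ending with the weaker cadence (half cadence) is the antecedent; the one ending more conclusively (perfect authentic cadence) is the consequent. The consequent is measures 21–26.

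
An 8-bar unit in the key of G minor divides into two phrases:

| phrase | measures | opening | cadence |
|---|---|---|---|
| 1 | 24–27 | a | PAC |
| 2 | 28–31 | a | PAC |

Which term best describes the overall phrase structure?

repeated phrase

Both phrases have the same opening (a) and the same cadence (perfect authentic cadence): the second is a restatement, not a consequent, so this is a repeated phrase rather than a period.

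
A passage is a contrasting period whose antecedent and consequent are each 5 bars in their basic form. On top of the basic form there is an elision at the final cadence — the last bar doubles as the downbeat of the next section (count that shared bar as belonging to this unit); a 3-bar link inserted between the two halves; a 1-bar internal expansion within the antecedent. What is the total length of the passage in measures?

14 measures

Basic contrasting period: 5 + 5 = 10 bars.
10 (basic form) + 3 (link) + 1 (internal expansion) = 14.
The elision shares a bar with the next section but does not change this unit's count.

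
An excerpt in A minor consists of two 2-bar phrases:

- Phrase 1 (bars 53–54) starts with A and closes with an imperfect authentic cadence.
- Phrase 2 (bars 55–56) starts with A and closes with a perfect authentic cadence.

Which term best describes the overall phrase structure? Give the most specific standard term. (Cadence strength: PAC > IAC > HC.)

parallel period

Phrase 1 ends with an imperfect authentic cadence (weaker) and phrase 2 with a perfect authentic cadence (stronger): antecedent + consequent = a period.
The two phrases open with the same material (A / A), so the period is parallel.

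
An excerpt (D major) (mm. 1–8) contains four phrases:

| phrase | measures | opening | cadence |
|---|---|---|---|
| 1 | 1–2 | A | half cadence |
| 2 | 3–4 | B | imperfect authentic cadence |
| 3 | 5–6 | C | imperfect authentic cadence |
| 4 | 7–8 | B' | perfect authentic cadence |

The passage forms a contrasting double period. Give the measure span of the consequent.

measures 5–8

In a double period the first pair of phrases (ending imperfect authentic cadence) is the large antecedent and the second pair (ending perfect authentic cadence) is the large consequent; the consequent is measures 5–8.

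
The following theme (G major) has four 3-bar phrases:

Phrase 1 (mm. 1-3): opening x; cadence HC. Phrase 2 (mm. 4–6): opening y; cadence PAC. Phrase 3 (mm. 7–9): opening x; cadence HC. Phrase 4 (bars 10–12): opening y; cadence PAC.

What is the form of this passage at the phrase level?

The cadence pattern HC–PAC–HC–PAC is weak–strong twice, and phrases 3–4 restate phrases 1–2: a period heard twice, not a double period (which would end weakly at phrase 2).

repeated period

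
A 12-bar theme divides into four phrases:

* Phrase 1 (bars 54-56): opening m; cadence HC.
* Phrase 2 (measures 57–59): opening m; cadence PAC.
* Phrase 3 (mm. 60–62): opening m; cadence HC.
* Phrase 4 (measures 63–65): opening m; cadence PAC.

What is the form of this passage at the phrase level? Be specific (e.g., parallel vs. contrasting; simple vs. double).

repeated period

The cadence pattern HC–PAC–HC–PAC is weak–strong twice, and phrases 3–4 restate phrases 1–2: a period heard twice, not a double period (which would end weakly at phrase 2).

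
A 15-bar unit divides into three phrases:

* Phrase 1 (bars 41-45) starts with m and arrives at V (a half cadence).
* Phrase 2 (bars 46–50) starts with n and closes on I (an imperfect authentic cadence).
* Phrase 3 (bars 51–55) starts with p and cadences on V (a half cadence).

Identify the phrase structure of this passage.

phrase group

The final phrase closes with a half cadence, which is not stronger than the preceding imperfect authentic cadence; the 3 phrases lack an overall antecedent–consequent design and so form a phrase group.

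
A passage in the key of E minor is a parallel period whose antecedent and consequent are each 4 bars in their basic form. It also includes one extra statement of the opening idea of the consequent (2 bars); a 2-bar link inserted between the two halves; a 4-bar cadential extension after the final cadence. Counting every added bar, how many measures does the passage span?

Basic parallel period: 4 + 4 = 8 bars.
8 (basic form) + 2 (extra statement) + 2 (link) + 4 (cadential extension) = 16.

16 measures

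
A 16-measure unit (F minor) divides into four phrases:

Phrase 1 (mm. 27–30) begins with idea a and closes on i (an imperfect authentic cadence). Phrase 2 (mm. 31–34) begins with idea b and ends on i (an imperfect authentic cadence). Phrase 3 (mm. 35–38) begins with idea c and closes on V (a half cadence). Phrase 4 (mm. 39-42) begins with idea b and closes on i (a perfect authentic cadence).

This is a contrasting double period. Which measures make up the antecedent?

measures 27–34

In a double period the first pair of phrases (ending imperfect authentic cadence) is the large antecedent and the second pair (ending perfect authentic cadence) is the large consequent; the antecedent is measures 27–34.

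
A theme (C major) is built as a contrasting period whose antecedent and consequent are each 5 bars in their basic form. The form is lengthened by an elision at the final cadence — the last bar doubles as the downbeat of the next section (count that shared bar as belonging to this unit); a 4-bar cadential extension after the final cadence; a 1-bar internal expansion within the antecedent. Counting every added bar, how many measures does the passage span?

Basic contrasting period: 5 + 5 = 10 bars.
10 (basic form) + 4 (cadential extension) + 1 (internal expansion) = 15.
The elision shares a bar with the next section but does not change this unit's count.

15 measures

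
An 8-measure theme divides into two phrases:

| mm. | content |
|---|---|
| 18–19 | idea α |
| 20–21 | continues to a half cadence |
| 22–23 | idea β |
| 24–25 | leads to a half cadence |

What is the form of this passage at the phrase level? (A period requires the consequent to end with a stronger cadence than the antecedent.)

The second phrase closes with a half cadence, which is not stronger than the first phrase's half cadence; without a weak→strong cadential pair there is no antecedent–consequent relationship, so this is a phrase group rather than a period.

phrase group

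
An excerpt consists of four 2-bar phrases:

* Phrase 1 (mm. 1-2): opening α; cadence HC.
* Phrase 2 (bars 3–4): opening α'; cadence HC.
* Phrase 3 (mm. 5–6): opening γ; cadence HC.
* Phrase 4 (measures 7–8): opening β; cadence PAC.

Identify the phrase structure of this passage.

Four phrases in two halves: the first half (bars 1-4) ends with a half cadence, the second (bars 5-8) with a perfect authentic cadence — a large antecedent–consequent pair, i.e. a double period.
Phrase 3 begins with different material from phrase 1, making it contrasting.

contrasting double period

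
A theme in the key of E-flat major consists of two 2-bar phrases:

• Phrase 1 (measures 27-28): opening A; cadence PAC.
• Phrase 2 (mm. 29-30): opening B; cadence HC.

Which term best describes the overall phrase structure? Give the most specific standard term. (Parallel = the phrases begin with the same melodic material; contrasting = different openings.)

The second phrase closes with a half cadence, which is not stronger than the first phrase's perfect authentic cadence; without a weak→strong cadential pair there is no antecedent–consequent relationship, so this is a phrase group rather than a period.

phrase group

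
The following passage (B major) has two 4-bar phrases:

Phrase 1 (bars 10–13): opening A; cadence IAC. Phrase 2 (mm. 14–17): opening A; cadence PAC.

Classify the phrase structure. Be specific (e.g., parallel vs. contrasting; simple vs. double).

parallel period

Phrase 1 ends with an imperfect authentic cadence (weaker) and phrase 2 with a perfect authentic cadence (stronger): antecedent + consequent = a period.
The two phrases open with the same material (A / A), so the period is parallel.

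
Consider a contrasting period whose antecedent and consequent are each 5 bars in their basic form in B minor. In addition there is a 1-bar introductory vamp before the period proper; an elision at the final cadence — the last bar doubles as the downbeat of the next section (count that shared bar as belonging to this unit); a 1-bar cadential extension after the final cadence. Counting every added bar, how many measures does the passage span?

Basic contrasting period: 5 + 5 = 10 bars.
10 (basic form) + 1 (introduction) + 1 (cadential extension) = 12.
The elision shares a bar with the next section but does not change this unit's count.

12 measures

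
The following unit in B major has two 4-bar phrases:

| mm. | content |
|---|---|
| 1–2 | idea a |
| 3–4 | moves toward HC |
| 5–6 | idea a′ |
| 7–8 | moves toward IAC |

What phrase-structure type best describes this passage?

Phrase 1 ends with a half cadence (weaker) and phrase 2 with an imperfect authentic cadence (stronger): antecedent + consequent = a period.
The two phrases open with the same material (a / a′), so the period is parallel.

parallel period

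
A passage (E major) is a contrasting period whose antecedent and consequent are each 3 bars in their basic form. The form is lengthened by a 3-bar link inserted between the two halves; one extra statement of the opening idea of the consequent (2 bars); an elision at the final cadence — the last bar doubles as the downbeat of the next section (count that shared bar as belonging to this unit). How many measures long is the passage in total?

Basic contrasting period: 3 + 3 = 6 bars.
6 (basic form) + 3 (link) + 2 (extra statement) = 11.
The elision shares a bar with the next section but does not change this unit's count.

11 measures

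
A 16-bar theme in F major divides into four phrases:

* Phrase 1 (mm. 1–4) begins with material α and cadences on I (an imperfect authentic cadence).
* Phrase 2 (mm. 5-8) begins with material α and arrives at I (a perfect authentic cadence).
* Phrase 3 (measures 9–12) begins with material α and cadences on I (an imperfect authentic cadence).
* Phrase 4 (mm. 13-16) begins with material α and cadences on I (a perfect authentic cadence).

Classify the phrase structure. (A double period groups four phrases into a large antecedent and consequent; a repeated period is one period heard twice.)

repeated period

The cadence pattern IAC–PAC–IAC–PAC is weak–strong twice, and phrases 3–4 restate phrases 1–2: a period heard twice, not a double period (which would end weakly at phrase 2).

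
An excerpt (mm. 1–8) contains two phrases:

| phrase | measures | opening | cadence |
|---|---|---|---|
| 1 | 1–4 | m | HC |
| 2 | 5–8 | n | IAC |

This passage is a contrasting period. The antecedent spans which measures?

measures 1–4

The antecedent is the phrase ending with the weaker cadence (half cadence, phrase 1) and the consequent the one ending more conclusively (imperfect authentic cadence, phrase 2); the antecedent is mm. 1–4.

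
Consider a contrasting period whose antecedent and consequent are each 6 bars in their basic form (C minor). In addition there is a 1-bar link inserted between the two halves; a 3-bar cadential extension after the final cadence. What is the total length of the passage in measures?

16 measures

Basic contrasting period: 6 + 6 = 12 bars.
12 (basic form) + 1 (link) + 3 (cadential extension) = 16.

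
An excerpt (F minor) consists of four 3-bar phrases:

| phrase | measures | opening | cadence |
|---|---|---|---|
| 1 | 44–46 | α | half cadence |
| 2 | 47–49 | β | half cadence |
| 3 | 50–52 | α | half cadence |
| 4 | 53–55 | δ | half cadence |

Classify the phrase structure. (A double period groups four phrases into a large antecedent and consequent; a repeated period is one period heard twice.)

phrase group

Phrase 4 ends with a half cadence, no stronger than phrase 2's half cadence, so the four phrases do not form a double period; nor do phrases 3–4 duplicate 1–2, so it is not a repeated period. With no phrase reaching a conclusive cadence, the passage is a phrase group.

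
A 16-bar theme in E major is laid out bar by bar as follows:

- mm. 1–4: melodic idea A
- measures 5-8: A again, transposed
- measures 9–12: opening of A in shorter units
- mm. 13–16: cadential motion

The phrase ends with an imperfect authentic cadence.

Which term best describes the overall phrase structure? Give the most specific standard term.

sentence

Basic idea (mm. 1–4) + its repetition (bars 5–8) form the presentation; fragmentation and cadence (mm. 9-16) form the continuation — the 16-bar whole is a sentence.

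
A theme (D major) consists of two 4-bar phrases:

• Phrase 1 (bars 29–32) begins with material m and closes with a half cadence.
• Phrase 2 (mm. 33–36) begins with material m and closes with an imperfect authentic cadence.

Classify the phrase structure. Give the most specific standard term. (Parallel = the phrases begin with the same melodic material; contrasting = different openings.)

Phrase 1 ends with a half cadence (weaker) and phrase 2 with an imperfect authentic cadence (stronger): antecedent + consequent = a period.
The two phrases open with the same material (m / m), so the period is parallel.

parallel period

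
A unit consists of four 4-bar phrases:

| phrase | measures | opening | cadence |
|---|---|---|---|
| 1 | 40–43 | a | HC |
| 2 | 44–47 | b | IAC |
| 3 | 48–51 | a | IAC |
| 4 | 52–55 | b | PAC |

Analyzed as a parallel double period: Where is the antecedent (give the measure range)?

In a double period the four phrases pair into a large antecedent (phrases 1–2, ending imperfect authentic cadence) and a large consequent (phrases 3–4, ending perfect authentic cadence). The antecedent spans bars 40–47.

measures 40–47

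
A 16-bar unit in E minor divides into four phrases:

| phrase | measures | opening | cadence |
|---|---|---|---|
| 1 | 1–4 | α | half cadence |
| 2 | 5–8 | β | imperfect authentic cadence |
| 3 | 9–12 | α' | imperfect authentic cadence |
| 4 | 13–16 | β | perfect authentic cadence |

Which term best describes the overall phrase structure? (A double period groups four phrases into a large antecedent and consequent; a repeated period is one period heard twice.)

parallel double period

Four phrases in two halves: the first half (bars 1-8) ends with an imperfect authentic cadence, the second (mm. 9–16) with a perfect authentic cadence — a large antecedent–consequent pair, i.e. a double period.
Phrase 3 begins with the same material as phrase 1, making it parallel.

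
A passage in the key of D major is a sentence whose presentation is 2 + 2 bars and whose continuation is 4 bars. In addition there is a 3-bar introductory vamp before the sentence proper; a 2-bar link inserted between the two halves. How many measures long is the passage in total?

13 measures

Basic sentence: 2 + 2 + 4 = 8 bars.
8 (basic form) + 3 (introduction) + 2 (link) = 13.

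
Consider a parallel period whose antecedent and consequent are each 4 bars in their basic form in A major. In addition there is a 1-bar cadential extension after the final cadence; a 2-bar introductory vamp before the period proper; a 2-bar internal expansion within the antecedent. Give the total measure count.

13 measures

Basic parallel period: 4 + 4 = 8 bars.
8 (basic form) + 1 (cadential extension) + 2 (introduction) + 2 (internal expansion) = 13.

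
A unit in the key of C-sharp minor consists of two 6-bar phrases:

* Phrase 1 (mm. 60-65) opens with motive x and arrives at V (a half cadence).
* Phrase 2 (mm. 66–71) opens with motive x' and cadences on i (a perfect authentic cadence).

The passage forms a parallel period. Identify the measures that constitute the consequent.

The antecedent is the phrase ending with the weaker cadence (half cadence, phrase 1) and the consequent the one ending more conclusively (perfect authentic cadence, phrase 2); the consequent is bars 66-71.

measures 66–71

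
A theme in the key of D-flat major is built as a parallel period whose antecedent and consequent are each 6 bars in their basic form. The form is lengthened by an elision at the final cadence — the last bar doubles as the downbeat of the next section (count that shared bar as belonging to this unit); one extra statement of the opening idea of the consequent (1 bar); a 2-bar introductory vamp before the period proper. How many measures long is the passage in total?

Basic parallel period: 6 + 6 = 12 bars.
12 (basic form) + 1 (extra statement) + 2 (introduction) = 15.
The elision shares a bar with the next section but does not change this unit's count.

15 measures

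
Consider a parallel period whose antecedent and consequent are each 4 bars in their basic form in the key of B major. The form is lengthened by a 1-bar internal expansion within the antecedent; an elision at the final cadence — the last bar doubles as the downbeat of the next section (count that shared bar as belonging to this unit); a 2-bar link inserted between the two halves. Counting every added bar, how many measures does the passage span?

Basic parallel period: 4 + 4 = 8 bars.
8 (basic form) + 1 (internal expansion) + 2 (link) = 11.
The elision shares a bar with the next section but does not change this unit's count.

11 measures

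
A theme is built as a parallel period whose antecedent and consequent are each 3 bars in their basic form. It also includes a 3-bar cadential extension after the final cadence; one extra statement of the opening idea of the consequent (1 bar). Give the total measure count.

10 measures

Basic parallel period: 3 + 3 = 6 bars.
6 (basic form) + 3 (cadential extension) + 1 (extra statement) = 10.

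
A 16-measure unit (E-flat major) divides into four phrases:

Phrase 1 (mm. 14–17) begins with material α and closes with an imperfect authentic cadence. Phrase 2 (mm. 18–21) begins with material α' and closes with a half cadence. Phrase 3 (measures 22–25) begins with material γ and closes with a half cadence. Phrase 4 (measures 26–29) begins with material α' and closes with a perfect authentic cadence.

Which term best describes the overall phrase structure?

Four phrases in two halves: the first half (measures 14–21) ends with a half cadence, the second (bars 22–29) with a perfect authentic cadence — a large antecedent–consequent pair, i.e. a double period.
Phrase 3 begins with different material from phrase 1, making it contrasting.

contrasting double period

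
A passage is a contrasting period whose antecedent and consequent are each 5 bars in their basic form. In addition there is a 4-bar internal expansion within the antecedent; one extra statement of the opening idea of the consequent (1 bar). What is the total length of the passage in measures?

Basic contrasting period: 5 + 5 = 10 bars.
10 (basic form) + 4 (internal expansion) + 1 (extra statement) = 15.

15 measures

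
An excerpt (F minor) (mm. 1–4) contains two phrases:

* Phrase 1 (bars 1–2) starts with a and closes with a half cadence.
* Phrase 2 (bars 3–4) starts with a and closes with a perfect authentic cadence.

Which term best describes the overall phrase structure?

parallel period

Phrase 1 ends with a half cadence (weaker) and phrase 2 with a perfect authentic cadence (stronger): antecedent + consequent = a period.
The two phrases open with the same material (a / a), so the period is parallel.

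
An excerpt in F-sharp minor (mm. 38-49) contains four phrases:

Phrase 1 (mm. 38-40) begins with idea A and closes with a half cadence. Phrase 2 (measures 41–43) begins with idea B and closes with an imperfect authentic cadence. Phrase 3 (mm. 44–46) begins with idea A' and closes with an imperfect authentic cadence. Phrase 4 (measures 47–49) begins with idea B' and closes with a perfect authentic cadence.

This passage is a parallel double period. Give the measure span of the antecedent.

measures 38–43

In a double period the four phrases pair into a large antecedent (phrases 1–2, ending imperfect authentic cadence) and a large consequent (phrases 3–4, ending perfect authentic cadence). The antecedent spans bars 38–43.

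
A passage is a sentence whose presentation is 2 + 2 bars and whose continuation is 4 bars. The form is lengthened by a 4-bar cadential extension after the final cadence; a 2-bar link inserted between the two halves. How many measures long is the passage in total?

14 measures

Basic sentence: 2 + 2 + 4 = 8 bars.
8 (basic form) + 4 (cadential extension) + 2 (link) = 14.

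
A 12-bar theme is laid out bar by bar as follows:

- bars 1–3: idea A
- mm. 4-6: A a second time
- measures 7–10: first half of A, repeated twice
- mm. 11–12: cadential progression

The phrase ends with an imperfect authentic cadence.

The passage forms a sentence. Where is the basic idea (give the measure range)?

measures 1–3

The presentation of a sentence is the basic idea (bars 1–3) plus its repetition (bars 4-6); the basic idea is therefore bars 1-3.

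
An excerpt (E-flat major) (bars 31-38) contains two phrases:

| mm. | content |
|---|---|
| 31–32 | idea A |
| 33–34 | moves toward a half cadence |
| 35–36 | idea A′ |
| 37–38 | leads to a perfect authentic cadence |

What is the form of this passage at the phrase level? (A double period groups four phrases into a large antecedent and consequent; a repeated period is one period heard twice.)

Phrase 1 ends with a half cadence (weaker) and phrase 2 with a perfect authentic cadence (stronger): antecedent + consequent = a period.
The two phrases open with the same material (A / A′), so the period is parallel.

parallel period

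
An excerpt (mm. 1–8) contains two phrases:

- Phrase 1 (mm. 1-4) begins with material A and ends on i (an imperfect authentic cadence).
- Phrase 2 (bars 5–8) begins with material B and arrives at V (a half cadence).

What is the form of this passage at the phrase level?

The second phrase closes with a half cadence, which is not stronger than the first phrase's imperfect authentic cadence; without a weak→strong cadential pair there is no antecedent–consequent relationship, so this is a phrase group rather than a period.

phrase group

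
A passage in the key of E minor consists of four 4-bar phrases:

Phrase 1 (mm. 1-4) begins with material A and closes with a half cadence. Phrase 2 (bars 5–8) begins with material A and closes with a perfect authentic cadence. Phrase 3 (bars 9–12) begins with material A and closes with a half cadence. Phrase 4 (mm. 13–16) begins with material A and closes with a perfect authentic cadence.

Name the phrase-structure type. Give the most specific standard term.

The cadence pattern HC–PAC–HC–PAC is weak–strong twice, and phrases 3–4 restate phrases 1–2: a period heard twice, not a double period (which would end weakly at phrase 2).

repeated period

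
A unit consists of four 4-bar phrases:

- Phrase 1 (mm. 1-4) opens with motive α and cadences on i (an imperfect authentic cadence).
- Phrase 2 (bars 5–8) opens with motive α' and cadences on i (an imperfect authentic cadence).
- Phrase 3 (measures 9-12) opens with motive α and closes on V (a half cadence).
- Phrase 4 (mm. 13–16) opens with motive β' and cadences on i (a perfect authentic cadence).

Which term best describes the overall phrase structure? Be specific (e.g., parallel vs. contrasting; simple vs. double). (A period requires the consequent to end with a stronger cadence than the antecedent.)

Four phrases in two halves: the first half (mm. 1–8) ends with an imperfect authentic cadence, the second (mm. 9–16) with a perfect authentic cadence — a large antecedent–consequent pair, i.e. a double period.
Phrase 3 begins with the same material as phrase 1, making it parallel.

parallel double period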